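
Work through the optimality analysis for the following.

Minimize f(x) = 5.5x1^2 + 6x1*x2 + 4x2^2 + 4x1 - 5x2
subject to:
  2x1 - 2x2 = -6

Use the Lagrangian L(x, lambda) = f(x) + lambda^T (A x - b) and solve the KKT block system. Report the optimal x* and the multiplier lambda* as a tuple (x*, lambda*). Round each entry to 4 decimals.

Form the Lagrangian:
  L(x, lambda) = (1/2) x^T Q x + c^T x + lambda^T (A x - b)
Stationarity (grad_x L = 0): Q x + c + A^T lambda = 0.
Primal feasibility: A x = b.

This gives the KKT block system:
  [ Q   A^T ] [ x     ]   [-c ]
  [ A    0  ] [ lambda ] = [ b ]

Solving the linear system:
  x*      = (-1.3226, 1.6774)
  lambda* = (0.2419)
  f(x*)   = -6.1129

x* = (-1.3226, 1.6774), lambda* = (0.2419)


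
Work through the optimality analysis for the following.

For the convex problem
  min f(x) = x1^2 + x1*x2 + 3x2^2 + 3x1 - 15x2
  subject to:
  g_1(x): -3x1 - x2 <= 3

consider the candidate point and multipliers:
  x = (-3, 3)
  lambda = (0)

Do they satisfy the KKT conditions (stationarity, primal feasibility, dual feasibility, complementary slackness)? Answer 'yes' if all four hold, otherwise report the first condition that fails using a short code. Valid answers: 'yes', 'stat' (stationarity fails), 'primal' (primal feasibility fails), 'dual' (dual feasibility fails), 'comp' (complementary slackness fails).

Gradient of f: grad f(x) = Q x + c = (0, 0)
Constraint values g_i(x) = a_i^T x - b_i:
  g_1((-3, 3)) = 3
Stationarity residual: grad f(x) + sum_i lambda_i a_i = (0, 0)
  -> stationarity OK
Primal feasibility (all g_i <= 0): FAILS
Dual feasibility (all lambda_i >= 0): OK
Complementary slackness (lambda_i * g_i(x) = 0 for all i): OK

Verdict: the first failing condition is primal_feasibility -> primal.

primal


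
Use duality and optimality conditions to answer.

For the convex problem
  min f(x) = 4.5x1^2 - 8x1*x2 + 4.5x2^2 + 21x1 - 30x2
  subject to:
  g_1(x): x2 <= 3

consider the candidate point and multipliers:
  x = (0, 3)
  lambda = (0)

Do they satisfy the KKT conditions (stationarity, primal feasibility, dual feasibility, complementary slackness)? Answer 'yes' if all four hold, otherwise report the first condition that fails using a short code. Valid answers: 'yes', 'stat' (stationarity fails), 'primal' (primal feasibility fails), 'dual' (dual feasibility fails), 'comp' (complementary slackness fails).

Gradient of f: grad f(x) = Q x + c = (-3, -3)
Constraint values g_i(x) = a_i^T x - b_i:
  g_1((0, 3)) = 0
Stationarity residual: grad f(x) + sum_i lambda_i a_i = (-3, -3)
  -> stationarity FAILS
Primal feasibility (all g_i <= 0): OK
Dual feasibility (all lambda_i >= 0): OK
Complementary slackness (lambda_i * g_i(x) = 0 for all i): OK

Verdict: the first failing condition is stationarity -> stat.

stat


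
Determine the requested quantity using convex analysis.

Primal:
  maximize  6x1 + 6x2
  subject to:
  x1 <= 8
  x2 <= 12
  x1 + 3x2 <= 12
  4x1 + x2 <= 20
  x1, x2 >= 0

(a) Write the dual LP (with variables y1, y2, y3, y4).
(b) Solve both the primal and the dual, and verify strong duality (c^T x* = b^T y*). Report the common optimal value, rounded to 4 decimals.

The standard primal-dual pair for 'max c^T x s.t. A x <= b, x >= 0' is:
  Dual:  min b^T y  s.t.  A^T y >= c,  y >= 0.

So the dual LP is:
  minimize  8y1 + 12y2 + 12y3 + 20y4
  subject to:
    y1 + y3 + 4y4 >= 6
    y2 + 3y3 + y4 >= 6
    y1, y2, y3, y4 >= 0

Solving the primal: x* = (4.3636, 2.5455).
  primal value c^T x* = 41.4545.
Solving the dual: y* = (0, 0, 1.6364, 1.0909).
  dual value b^T y* = 41.4545.
Strong duality: c^T x* = b^T y*. Confirmed.

41.4545


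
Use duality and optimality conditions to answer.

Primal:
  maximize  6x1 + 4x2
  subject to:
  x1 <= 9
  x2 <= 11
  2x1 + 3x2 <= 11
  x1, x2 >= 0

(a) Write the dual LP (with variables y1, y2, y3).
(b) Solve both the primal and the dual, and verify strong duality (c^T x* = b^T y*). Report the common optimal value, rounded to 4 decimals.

The standard primal-dual pair for 'max c^T x s.t. A x <= b, x >= 0' is:
  Dual:  min b^T y  s.t.  A^T y >= c,  y >= 0.

So the dual LP is:
  minimize  9y1 + 11y2 + 11y3
  subject to:
    y1 + 2y3 >= 6
    y2 + 3y3 >= 4
    y1, y2, y3 >= 0

Solving the primal: x* = (5.5, 0).
  primal value c^T x* = 33.
Solving the dual: y* = (0, 0, 3).
  dual value b^T y* = 33.
Strong duality: c^T x* = b^T y*. Confirmed.

33


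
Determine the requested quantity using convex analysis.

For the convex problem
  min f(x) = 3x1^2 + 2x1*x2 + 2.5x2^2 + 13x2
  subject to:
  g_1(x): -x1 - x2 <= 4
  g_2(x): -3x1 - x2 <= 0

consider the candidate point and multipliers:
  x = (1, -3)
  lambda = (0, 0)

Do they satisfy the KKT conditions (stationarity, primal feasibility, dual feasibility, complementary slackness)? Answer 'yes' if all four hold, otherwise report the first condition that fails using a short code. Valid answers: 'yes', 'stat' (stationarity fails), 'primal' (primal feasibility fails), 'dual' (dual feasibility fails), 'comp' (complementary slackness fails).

Gradient of f: grad f(x) = Q x + c = (0, 0)
Constraint values g_i(x) = a_i^T x - b_i:
  g_1((1, -3)) = -2
  g_2((1, -3)) = 0
Stationarity residual: grad f(x) + sum_i lambda_i a_i = (0, 0)
  -> stationarity OK
Primal feasibility (all g_i <= 0): OK
Dual feasibility (all lambda_i >= 0): OK
Complementary slackness (lambda_i * g_i(x) = 0 for all i): OK

Verdict: yes, KKT holds.

yes


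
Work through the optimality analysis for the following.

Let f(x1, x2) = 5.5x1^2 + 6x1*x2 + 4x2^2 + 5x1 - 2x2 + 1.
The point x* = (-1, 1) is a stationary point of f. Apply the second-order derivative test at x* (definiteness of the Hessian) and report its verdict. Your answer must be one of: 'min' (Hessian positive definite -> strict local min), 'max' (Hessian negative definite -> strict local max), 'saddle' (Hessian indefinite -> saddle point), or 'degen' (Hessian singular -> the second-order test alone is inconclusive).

Compute the Hessian H = grad^2 f:
  H = [[11, 6], [6, 8]]
Verify stationarity: grad f(x*) = H x* + g = (0, 0).
Eigenvalues of H: 3.3153, 15.6847.
Both eigenvalues > 0, so H is positive definite -> x* is a strict local min.

min


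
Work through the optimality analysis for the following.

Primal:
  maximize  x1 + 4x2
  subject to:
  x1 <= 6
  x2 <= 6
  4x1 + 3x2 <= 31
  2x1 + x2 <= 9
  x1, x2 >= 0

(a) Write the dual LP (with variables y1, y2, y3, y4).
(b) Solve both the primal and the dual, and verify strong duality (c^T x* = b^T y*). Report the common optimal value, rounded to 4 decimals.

The standard primal-dual pair for 'max c^T x s.t. A x <= b, x >= 0' is:
  Dual:  min b^T y  s.t.  A^T y >= c,  y >= 0.

So the dual LP is:
  minimize  6y1 + 6y2 + 31y3 + 9y4
  subject to:
    y1 + 4y3 + 2y4 >= 1
    y2 + 3y3 + y4 >= 4
    y1, y2, y3, y4 >= 0

Solving the primal: x* = (1.5, 6).
  primal value c^T x* = 25.5.
Solving the dual: y* = (0, 3.5, 0, 0.5).
  dual value b^T y* = 25.5.
Strong duality: c^T x* = b^T y*. Confirmed.

25.5


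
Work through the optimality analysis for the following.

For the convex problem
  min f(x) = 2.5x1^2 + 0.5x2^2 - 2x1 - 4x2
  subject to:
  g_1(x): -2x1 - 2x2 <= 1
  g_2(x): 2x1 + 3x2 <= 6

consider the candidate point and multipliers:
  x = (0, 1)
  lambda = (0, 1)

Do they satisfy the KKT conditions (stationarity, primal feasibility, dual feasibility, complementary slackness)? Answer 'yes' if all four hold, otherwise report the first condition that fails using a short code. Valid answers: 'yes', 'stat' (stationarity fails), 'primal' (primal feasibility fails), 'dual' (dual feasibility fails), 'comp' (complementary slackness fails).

Gradient of f: grad f(x) = Q x + c = (-2, -3)
Constraint values g_i(x) = a_i^T x - b_i:
  g_1((0, 1)) = -3
  g_2((0, 1)) = -3
Stationarity residual: grad f(x) + sum_i lambda_i a_i = (0, 0)
  -> stationarity OK
Primal feasibility (all g_i <= 0): OK
Dual feasibility (all lambda_i >= 0): OK
Complementary slackness (lambda_i * g_i(x) = 0 for all i): FAILS

Verdict: the first failing condition is complementary_slackness -> comp.

comp


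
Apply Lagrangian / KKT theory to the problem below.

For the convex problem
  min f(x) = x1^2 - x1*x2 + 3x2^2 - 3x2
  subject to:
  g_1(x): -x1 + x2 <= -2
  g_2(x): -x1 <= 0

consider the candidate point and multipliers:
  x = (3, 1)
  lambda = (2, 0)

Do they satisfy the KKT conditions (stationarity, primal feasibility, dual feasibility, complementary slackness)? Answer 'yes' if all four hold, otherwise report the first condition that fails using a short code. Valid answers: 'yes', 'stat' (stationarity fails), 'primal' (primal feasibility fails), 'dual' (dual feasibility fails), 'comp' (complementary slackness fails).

Gradient of f: grad f(x) = Q x + c = (5, 0)
Constraint values g_i(x) = a_i^T x - b_i:
  g_1((3, 1)) = 0
  g_2((3, 1)) = -3
Stationarity residual: grad f(x) + sum_i lambda_i a_i = (3, 2)
  -> stationarity FAILS
Primal feasibility (all g_i <= 0): OK
Dual feasibility (all lambda_i >= 0): OK
Complementary slackness (lambda_i * g_i(x) = 0 for all i): OK

Verdict: the first failing condition is stationarity -> stat.

stat


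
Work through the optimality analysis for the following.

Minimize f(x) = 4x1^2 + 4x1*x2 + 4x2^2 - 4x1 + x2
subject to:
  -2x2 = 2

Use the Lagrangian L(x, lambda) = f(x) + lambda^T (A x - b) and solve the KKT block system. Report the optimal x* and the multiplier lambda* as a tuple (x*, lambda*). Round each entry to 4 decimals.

Form the Lagrangian:
  L(x, lambda) = (1/2) x^T Q x + c^T x + lambda^T (A x - b)
Stationarity (grad_x L = 0): Q x + c + A^T lambda = 0.
Primal feasibility: A x = b.

This gives the KKT block system:
  [ Q   A^T ] [ x     ]   [-c ]
  [ A    0  ] [ lambda ] = [ b ]

Solving the linear system:
  x*      = (1, -1)
  lambda* = (-1.5)
  f(x*)   = -1

x* = (1, -1), lambda* = (-1.5)


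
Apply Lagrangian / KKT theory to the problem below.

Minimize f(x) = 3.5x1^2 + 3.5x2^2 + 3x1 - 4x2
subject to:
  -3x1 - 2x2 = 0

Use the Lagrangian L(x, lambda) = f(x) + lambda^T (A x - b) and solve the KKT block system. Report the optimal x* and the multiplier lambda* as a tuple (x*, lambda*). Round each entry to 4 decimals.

Form the Lagrangian:
  L(x, lambda) = (1/2) x^T Q x + c^T x + lambda^T (A x - b)
Stationarity (grad_x L = 0): Q x + c + A^T lambda = 0.
Primal feasibility: A x = b.

This gives the KKT block system:
  [ Q   A^T ] [ x     ]   [-c ]
  [ A    0  ] [ lambda ] = [ b ]

Solving the linear system:
  x*      = (-0.3956, 0.5934)
  lambda* = (0.0769)
  f(x*)   = -1.7802

x* = (-0.3956, 0.5934), lambda* = (0.0769)


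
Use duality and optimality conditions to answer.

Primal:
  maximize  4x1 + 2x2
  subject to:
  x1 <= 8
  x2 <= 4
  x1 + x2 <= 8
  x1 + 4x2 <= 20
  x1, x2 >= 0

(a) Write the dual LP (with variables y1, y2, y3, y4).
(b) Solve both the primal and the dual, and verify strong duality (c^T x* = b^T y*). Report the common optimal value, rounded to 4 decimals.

The standard primal-dual pair for 'max c^T x s.t. A x <= b, x >= 0' is:
  Dual:  min b^T y  s.t.  A^T y >= c,  y >= 0.

So the dual LP is:
  minimize  8y1 + 4y2 + 8y3 + 20y4
  subject to:
    y1 + y3 + y4 >= 4
    y2 + y3 + 4y4 >= 2
    y1, y2, y3, y4 >= 0

Solving the primal: x* = (8, 0).
  primal value c^T x* = 32.
Solving the dual: y* = (0, 0, 4, 0).
  dual value b^T y* = 32.
Strong duality: c^T x* = b^T y*. Confirmed.

32


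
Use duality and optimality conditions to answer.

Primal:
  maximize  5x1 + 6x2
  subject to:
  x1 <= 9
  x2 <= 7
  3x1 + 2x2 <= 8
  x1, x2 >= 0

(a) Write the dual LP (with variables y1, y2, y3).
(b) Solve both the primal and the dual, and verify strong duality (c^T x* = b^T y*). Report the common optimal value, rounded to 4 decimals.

The standard primal-dual pair for 'max c^T x s.t. A x <= b, x >= 0' is:
  Dual:  min b^T y  s.t.  A^T y >= c,  y >= 0.

So the dual LP is:
  minimize  9y1 + 7y2 + 8y3
  subject to:
    y1 + 3y3 >= 5
    y2 + 2y3 >= 6
    y1, y2, y3 >= 0

Solving the primal: x* = (0, 4).
  primal value c^T x* = 24.
Solving the dual: y* = (0, 0, 3).
  dual value b^T y* = 24.
Strong duality: c^T x* = b^T y*. Confirmed.

24


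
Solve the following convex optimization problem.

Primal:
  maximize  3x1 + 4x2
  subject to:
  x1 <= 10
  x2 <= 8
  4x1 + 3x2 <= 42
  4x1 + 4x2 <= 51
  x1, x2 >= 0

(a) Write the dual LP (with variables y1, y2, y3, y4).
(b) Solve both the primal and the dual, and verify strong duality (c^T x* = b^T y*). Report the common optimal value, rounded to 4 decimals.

The standard primal-dual pair for 'max c^T x s.t. A x <= b, x >= 0' is:
  Dual:  min b^T y  s.t.  A^T y >= c,  y >= 0.

So the dual LP is:
  minimize  10y1 + 8y2 + 42y3 + 51y4
  subject to:
    y1 + 4y3 + 4y4 >= 3
    y2 + 3y3 + 4y4 >= 4
    y1, y2, y3, y4 >= 0

Solving the primal: x* = (4.5, 8).
  primal value c^T x* = 45.5.
Solving the dual: y* = (0, 1.75, 0.75, 0).
  dual value b^T y* = 45.5.
Strong duality: c^T x* = b^T y*. Confirmed.

45.5


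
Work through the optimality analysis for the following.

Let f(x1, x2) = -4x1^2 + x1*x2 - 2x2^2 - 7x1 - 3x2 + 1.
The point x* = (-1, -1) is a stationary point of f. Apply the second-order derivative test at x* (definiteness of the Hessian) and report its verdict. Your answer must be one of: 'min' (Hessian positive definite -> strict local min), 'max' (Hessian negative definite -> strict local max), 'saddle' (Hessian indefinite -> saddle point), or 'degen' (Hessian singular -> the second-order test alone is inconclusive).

Compute the Hessian H = grad^2 f:
  H = [[-8, 1], [1, -4]]
Verify stationarity: grad f(x*) = H x* + g = (0, 0).
Eigenvalues of H: -8.2361, -3.7639.
Both eigenvalues < 0, so H is negative definite -> x* is a strict local max.

max


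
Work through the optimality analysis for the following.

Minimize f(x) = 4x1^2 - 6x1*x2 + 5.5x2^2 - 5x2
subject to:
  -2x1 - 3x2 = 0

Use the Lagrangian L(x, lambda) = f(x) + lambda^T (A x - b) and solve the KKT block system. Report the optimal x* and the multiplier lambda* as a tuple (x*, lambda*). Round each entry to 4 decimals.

Form the Lagrangian:
  L(x, lambda) = (1/2) x^T Q x + c^T x + lambda^T (A x - b)
Stationarity (grad_x L = 0): Q x + c + A^T lambda = 0.
Primal feasibility: A x = b.

This gives the KKT block system:
  [ Q   A^T ] [ x     ]   [-c ]
  [ A    0  ] [ lambda ] = [ b ]

Solving the linear system:
  x*      = (-0.1596, 0.1064)
  lambda* = (-0.9574)
  f(x*)   = -0.266

x* = (-0.1596, 0.1064), lambda* = (-0.9574)


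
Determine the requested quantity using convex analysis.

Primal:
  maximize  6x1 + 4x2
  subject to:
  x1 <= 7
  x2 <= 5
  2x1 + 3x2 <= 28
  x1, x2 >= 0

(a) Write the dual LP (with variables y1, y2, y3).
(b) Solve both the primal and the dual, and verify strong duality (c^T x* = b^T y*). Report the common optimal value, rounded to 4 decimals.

The standard primal-dual pair for 'max c^T x s.t. A x <= b, x >= 0' is:
  Dual:  min b^T y  s.t.  A^T y >= c,  y >= 0.

So the dual LP is:
  minimize  7y1 + 5y2 + 28y3
  subject to:
    y1 + 2y3 >= 6
    y2 + 3y3 >= 4
    y1, y2, y3 >= 0

Solving the primal: x* = (7, 4.6667).
  primal value c^T x* = 60.6667.
Solving the dual: y* = (3.3333, 0, 1.3333).
  dual value b^T y* = 60.6667.
Strong duality: c^T x* = b^T y*. Confirmed.

60.6667


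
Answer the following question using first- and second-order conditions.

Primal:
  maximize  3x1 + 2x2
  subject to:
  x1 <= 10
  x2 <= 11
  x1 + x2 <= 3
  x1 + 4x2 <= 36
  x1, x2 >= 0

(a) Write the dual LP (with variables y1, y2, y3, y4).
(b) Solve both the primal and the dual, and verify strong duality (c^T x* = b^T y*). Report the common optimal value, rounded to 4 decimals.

The standard primal-dual pair for 'max c^T x s.t. A x <= b, x >= 0' is:
  Dual:  min b^T y  s.t.  A^T y >= c,  y >= 0.

So the dual LP is:
  minimize  10y1 + 11y2 + 3y3 + 36y4
  subject to:
    y1 + y3 + y4 >= 3
    y2 + y3 + 4y4 >= 2
    y1, y2, y3, y4 >= 0

Solving the primal: x* = (3, 0).
  primal value c^T x* = 9.
Solving the dual: y* = (0, 0, 3, 0).
  dual value b^T y* = 9.
Strong duality: c^T x* = b^T y*. Confirmed.

9


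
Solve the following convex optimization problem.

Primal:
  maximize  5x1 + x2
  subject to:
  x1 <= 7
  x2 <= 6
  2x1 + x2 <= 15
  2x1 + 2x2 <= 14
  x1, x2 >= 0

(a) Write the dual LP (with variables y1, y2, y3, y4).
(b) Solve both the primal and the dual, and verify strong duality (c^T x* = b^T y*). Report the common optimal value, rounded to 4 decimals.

The standard primal-dual pair for 'max c^T x s.t. A x <= b, x >= 0' is:
  Dual:  min b^T y  s.t.  A^T y >= c,  y >= 0.

So the dual LP is:
  minimize  7y1 + 6y2 + 15y3 + 14y4
  subject to:
    y1 + 2y3 + 2y4 >= 5
    y2 + y3 + 2y4 >= 1
    y1, y2, y3, y4 >= 0

Solving the primal: x* = (7, 0).
  primal value c^T x* = 35.
Solving the dual: y* = (0, 0, 0, 2.5).
  dual value b^T y* = 35.
Strong duality: c^T x* = b^T y*. Confirmed.

35


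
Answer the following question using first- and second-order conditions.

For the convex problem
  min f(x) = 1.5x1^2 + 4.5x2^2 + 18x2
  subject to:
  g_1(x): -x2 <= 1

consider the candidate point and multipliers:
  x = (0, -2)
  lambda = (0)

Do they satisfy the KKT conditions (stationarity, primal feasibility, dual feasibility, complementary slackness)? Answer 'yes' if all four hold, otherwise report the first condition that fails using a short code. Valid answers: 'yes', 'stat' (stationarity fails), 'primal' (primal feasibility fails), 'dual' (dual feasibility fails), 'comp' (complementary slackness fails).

Gradient of f: grad f(x) = Q x + c = (0, 0)
Constraint values g_i(x) = a_i^T x - b_i:
  g_1((0, -2)) = 1
Stationarity residual: grad f(x) + sum_i lambda_i a_i = (0, 0)
  -> stationarity OK
Primal feasibility (all g_i <= 0): FAILS
Dual feasibility (all lambda_i >= 0): OK
Complementary slackness (lambda_i * g_i(x) = 0 for all i): OK

Verdict: the first failing condition is primal_feasibility -> primal.

primal


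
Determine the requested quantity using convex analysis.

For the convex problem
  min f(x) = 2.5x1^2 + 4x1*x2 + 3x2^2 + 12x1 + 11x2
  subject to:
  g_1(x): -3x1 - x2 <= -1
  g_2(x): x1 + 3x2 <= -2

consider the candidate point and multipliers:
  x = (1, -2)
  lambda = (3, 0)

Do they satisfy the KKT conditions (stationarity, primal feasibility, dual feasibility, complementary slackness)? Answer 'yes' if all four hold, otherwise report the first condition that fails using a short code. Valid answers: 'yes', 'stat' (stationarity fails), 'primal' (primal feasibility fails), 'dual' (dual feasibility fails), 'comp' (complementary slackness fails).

Gradient of f: grad f(x) = Q x + c = (9, 3)
Constraint values g_i(x) = a_i^T x - b_i:
  g_1((1, -2)) = 0
  g_2((1, -2)) = -3
Stationarity residual: grad f(x) + sum_i lambda_i a_i = (0, 0)
  -> stationarity OK
Primal feasibility (all g_i <= 0): OK
Dual feasibility (all lambda_i >= 0): OK
Complementary slackness (lambda_i * g_i(x) = 0 for all i): OK

Verdict: yes, KKT holds.

yes


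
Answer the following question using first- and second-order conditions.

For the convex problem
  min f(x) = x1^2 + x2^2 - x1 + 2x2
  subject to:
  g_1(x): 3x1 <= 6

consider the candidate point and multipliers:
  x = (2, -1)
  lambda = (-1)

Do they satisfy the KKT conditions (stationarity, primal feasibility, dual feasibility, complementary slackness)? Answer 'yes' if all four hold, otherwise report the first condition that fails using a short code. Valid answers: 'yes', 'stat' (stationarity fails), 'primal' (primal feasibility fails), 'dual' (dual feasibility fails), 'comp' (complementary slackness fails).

Gradient of f: grad f(x) = Q x + c = (3, 0)
Constraint values g_i(x) = a_i^T x - b_i:
  g_1((2, -1)) = 0
Stationarity residual: grad f(x) + sum_i lambda_i a_i = (0, 0)
  -> stationarity OK
Primal feasibility (all g_i <= 0): OK
Dual feasibility (all lambda_i >= 0): FAILS
Complementary slackness (lambda_i * g_i(x) = 0 for all i): OK

Verdict: the first failing condition is dual_feasibility -> dual.

dual


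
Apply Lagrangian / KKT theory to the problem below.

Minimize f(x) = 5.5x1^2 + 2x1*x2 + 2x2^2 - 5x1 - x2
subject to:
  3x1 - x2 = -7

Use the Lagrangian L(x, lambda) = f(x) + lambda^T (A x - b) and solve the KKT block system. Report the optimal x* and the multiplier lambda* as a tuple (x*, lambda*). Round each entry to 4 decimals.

Form the Lagrangian:
  L(x, lambda) = (1/2) x^T Q x + c^T x + lambda^T (A x - b)
Stationarity (grad_x L = 0): Q x + c + A^T lambda = 0.
Primal feasibility: A x = b.

This gives the KKT block system:
  [ Q   A^T ] [ x     ]   [-c ]
  [ A    0  ] [ lambda ] = [ b ]

Solving the linear system:
  x*      = (-1.5254, 2.4237)
  lambda* = (5.6441)
  f(x*)   = 22.3559

x* = (-1.5254, 2.4237), lambda* = (5.6441)


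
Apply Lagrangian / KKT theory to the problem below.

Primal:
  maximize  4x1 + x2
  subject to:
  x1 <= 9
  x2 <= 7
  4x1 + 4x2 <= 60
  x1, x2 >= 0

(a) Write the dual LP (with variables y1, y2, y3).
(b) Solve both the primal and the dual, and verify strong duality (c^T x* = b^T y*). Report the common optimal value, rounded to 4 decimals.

The standard primal-dual pair for 'max c^T x s.t. A x <= b, x >= 0' is:
  Dual:  min b^T y  s.t.  A^T y >= c,  y >= 0.

So the dual LP is:
  minimize  9y1 + 7y2 + 60y3
  subject to:
    y1 + 4y3 >= 4
    y2 + 4y3 >= 1
    y1, y2, y3 >= 0

Solving the primal: x* = (9, 6).
  primal value c^T x* = 42.
Solving the dual: y* = (3, 0, 0.25).
  dual value b^T y* = 42.
Strong duality: c^T x* = b^T y*. Confirmed.

42


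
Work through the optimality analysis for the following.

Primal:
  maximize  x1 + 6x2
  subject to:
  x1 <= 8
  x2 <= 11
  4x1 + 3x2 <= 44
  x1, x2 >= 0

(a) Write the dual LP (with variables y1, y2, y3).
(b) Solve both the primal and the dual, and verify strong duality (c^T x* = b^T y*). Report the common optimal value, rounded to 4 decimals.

The standard primal-dual pair for 'max c^T x s.t. A x <= b, x >= 0' is:
  Dual:  min b^T y  s.t.  A^T y >= c,  y >= 0.

So the dual LP is:
  minimize  8y1 + 11y2 + 44y3
  subject to:
    y1 + 4y3 >= 1
    y2 + 3y3 >= 6
    y1, y2, y3 >= 0

Solving the primal: x* = (2.75, 11).
  primal value c^T x* = 68.75.
Solving the dual: y* = (0, 5.25, 0.25).
  dual value b^T y* = 68.75.
Strong duality: c^T x* = b^T y*. Confirmed.

68.75


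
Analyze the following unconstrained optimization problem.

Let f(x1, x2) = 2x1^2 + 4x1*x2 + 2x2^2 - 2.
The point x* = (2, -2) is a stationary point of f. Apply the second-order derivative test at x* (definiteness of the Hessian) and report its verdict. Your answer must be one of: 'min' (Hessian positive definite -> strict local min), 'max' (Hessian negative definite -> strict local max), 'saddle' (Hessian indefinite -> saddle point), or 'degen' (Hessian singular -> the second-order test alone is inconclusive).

Compute the Hessian H = grad^2 f:
  H = [[4, 4], [4, 4]]
Verify stationarity: grad f(x*) = H x* + g = (0, 0).
Eigenvalues of H: 0, 8.
H has a zero eigenvalue (singular; positive semidefinite but not definite), so H is neither positive definite, negative definite, nor indefinite. The second-order test alone is inconclusive -> degen.
(Indeed, f is constant along the null direction of H through x*, so x* is not a strict local extremum.)

degen


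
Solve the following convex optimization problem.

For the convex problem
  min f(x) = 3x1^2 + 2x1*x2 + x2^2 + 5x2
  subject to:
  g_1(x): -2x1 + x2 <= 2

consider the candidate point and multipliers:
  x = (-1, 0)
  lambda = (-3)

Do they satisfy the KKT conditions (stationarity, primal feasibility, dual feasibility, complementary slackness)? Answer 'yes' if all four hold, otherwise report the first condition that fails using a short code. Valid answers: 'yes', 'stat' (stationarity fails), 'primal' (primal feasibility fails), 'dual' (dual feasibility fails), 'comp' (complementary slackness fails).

Gradient of f: grad f(x) = Q x + c = (-6, 3)
Constraint values g_i(x) = a_i^T x - b_i:
  g_1((-1, 0)) = 0
Stationarity residual: grad f(x) + sum_i lambda_i a_i = (0, 0)
  -> stationarity OK
Primal feasibility (all g_i <= 0): OK
Dual feasibility (all lambda_i >= 0): FAILS
Complementary slackness (lambda_i * g_i(x) = 0 for all i): OK

Verdict: the first failing condition is dual_feasibility -> dual.

dual


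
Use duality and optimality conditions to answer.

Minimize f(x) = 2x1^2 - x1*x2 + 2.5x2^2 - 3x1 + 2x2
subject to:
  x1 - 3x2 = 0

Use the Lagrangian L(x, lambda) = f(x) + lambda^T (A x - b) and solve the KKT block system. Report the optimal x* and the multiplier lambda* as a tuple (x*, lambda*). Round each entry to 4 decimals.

Form the Lagrangian:
  L(x, lambda) = (1/2) x^T Q x + c^T x + lambda^T (A x - b)
Stationarity (grad_x L = 0): Q x + c + A^T lambda = 0.
Primal feasibility: A x = b.

This gives the KKT block system:
  [ Q   A^T ] [ x     ]   [-c ]
  [ A    0  ] [ lambda ] = [ b ]

Solving the linear system:
  x*      = (0.6, 0.2)
  lambda* = (0.8)
  f(x*)   = -0.7

x* = (0.6, 0.2), lambda* = (0.8)


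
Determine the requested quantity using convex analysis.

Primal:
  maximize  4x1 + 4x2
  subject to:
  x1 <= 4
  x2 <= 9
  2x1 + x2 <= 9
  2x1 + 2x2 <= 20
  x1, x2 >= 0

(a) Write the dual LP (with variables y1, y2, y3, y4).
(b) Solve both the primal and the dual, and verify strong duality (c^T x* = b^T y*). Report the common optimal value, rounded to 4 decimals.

The standard primal-dual pair for 'max c^T x s.t. A x <= b, x >= 0' is:
  Dual:  min b^T y  s.t.  A^T y >= c,  y >= 0.

So the dual LP is:
  minimize  4y1 + 9y2 + 9y3 + 20y4
  subject to:
    y1 + 2y3 + 2y4 >= 4
    y2 + y3 + 2y4 >= 4
    y1, y2, y3, y4 >= 0

Solving the primal: x* = (0, 9).
  primal value c^T x* = 36.
Solving the dual: y* = (0, 2, 2, 0).
  dual value b^T y* = 36.
Strong duality: c^T x* = b^T y*. Confirmed.

36


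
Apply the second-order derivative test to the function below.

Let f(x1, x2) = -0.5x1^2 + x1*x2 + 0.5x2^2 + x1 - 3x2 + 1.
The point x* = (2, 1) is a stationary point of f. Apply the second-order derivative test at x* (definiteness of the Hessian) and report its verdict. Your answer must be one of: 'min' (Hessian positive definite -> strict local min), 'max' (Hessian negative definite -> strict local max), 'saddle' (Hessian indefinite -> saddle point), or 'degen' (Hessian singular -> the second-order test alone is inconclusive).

Compute the Hessian H = grad^2 f:
  H = [[-1, 1], [1, 1]]
Verify stationarity: grad f(x*) = H x* + g = (0, 0).
Eigenvalues of H: -1.4142, 1.4142.
Eigenvalues have mixed signs, so H is indefinite -> x* is a saddle point.

saddle


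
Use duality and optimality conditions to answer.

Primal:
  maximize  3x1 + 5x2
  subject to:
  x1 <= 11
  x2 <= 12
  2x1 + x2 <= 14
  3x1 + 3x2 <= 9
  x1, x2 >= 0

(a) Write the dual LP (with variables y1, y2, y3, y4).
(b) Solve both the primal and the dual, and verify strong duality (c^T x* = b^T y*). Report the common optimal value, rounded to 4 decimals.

The standard primal-dual pair for 'max c^T x s.t. A x <= b, x >= 0' is:
  Dual:  min b^T y  s.t.  A^T y >= c,  y >= 0.

So the dual LP is:
  minimize  11y1 + 12y2 + 14y3 + 9y4
  subject to:
    y1 + 2y3 + 3y4 >= 3
    y2 + y3 + 3y4 >= 5
    y1, y2, y3, y4 >= 0

Solving the primal: x* = (0, 3).
  primal value c^T x* = 15.
Solving the dual: y* = (0, 0, 0, 1.6667).
  dual value b^T y* = 15.
Strong duality: c^T x* = b^T y*. Confirmed.

15


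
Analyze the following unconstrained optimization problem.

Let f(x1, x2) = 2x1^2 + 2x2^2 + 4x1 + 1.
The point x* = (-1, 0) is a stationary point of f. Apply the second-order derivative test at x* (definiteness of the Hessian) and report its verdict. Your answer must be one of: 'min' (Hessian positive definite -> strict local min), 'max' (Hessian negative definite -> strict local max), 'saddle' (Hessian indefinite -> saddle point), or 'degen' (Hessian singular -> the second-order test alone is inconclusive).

Compute the Hessian H = grad^2 f:
  H = [[4, 0], [0, 4]]
Verify stationarity: grad f(x*) = H x* + g = (0, 0).
Eigenvalues of H: 4, 4.
Both eigenvalues > 0, so H is positive definite -> x* is a strict local min.

min


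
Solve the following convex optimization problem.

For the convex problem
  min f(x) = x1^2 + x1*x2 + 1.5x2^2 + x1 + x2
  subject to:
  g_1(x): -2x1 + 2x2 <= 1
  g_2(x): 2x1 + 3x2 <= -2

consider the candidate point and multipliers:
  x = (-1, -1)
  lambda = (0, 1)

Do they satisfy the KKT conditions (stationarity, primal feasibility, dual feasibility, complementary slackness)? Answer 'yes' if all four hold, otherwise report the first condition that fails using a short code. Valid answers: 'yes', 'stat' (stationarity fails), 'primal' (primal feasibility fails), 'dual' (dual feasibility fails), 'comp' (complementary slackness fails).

Gradient of f: grad f(x) = Q x + c = (-2, -3)
Constraint values g_i(x) = a_i^T x - b_i:
  g_1((-1, -1)) = -1
  g_2((-1, -1)) = -3
Stationarity residual: grad f(x) + sum_i lambda_i a_i = (0, 0)
  -> stationarity OK
Primal feasibility (all g_i <= 0): OK
Dual feasibility (all lambda_i >= 0): OK
Complementary slackness (lambda_i * g_i(x) = 0 for all i): FAILS

Verdict: the first failing condition is complementary_slackness -> comp.

comp


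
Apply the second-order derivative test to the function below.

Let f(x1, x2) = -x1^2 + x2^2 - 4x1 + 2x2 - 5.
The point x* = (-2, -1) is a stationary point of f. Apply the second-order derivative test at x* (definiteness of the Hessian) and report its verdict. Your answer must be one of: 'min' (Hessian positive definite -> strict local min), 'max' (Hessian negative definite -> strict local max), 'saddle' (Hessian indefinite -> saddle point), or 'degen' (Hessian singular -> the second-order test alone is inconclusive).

Compute the Hessian H = grad^2 f:
  H = [[-2, 0], [0, 2]]
Verify stationarity: grad f(x*) = H x* + g = (0, 0).
Eigenvalues of H: -2, 2.
Eigenvalues have mixed signs, so H is indefinite -> x* is a saddle point.

saddle


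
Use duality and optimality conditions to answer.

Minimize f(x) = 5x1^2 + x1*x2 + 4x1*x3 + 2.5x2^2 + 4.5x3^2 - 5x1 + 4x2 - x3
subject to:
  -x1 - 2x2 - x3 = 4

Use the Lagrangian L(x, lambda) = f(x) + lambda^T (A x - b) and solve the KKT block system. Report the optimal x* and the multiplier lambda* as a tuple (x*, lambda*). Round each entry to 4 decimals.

Form the Lagrangian:
  L(x, lambda) = (1/2) x^T Q x + c^T x + lambda^T (A x - b)
Stationarity (grad_x L = 0): Q x + c + A^T lambda = 0.
Primal feasibility: A x = b.

This gives the KKT block system:
  [ Q   A^T ] [ x     ]   [-c ]
  [ A    0  ] [ lambda ] = [ b ]

Solving the linear system:
  x*      = (0.6121, -2.0667, -0.4788)
  lambda* = (-2.8606)
  f(x*)   = 0.297

x* = (0.6121, -2.0667, -0.4788), lambda* = (-2.8606)


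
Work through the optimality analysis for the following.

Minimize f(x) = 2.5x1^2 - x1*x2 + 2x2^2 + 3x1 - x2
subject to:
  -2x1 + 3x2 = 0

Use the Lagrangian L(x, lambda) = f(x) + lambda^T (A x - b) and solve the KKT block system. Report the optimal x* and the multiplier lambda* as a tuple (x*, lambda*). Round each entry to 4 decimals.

Form the Lagrangian:
  L(x, lambda) = (1/2) x^T Q x + c^T x + lambda^T (A x - b)
Stationarity (grad_x L = 0): Q x + c + A^T lambda = 0.
Primal feasibility: A x = b.

This gives the KKT block system:
  [ Q   A^T ] [ x     ]   [-c ]
  [ A    0  ] [ lambda ] = [ b ]

Solving the linear system:
  x*      = (-0.4286, -0.2857)
  lambda* = (0.5714)
  f(x*)   = -0.5

x* = (-0.4286, -0.2857), lambda* = (0.5714)


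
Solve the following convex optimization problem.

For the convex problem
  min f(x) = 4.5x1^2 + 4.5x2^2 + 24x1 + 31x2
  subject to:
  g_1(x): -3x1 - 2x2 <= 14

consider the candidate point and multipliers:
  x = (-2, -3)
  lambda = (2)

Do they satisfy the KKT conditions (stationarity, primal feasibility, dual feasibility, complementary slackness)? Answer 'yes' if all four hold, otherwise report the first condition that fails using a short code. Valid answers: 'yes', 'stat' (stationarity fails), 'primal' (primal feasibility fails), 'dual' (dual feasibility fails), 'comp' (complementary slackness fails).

Gradient of f: grad f(x) = Q x + c = (6, 4)
Constraint values g_i(x) = a_i^T x - b_i:
  g_1((-2, -3)) = -2
Stationarity residual: grad f(x) + sum_i lambda_i a_i = (0, 0)
  -> stationarity OK
Primal feasibility (all g_i <= 0): OK
Dual feasibility (all lambda_i >= 0): OK
Complementary slackness (lambda_i * g_i(x) = 0 for all i): FAILS

Verdict: the first failing condition is complementary_slackness -> comp.

comp


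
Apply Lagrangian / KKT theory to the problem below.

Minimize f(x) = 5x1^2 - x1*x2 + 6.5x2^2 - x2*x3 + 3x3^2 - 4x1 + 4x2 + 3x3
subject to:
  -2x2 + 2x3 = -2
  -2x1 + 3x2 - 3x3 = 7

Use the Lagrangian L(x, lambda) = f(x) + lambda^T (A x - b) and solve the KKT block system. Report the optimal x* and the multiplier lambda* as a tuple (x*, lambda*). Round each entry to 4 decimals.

Form the Lagrangian:
  L(x, lambda) = (1/2) x^T Q x + c^T x + lambda^T (A x - b)
Stationarity (grad_x L = 0): Q x + c + A^T lambda = 0.
Primal feasibility: A x = b.

This gives the KKT block system:
  [ Q   A^T ] [ x     ]   [-c ]
  [ A    0  ] [ lambda ] = [ b ]

Solving the linear system:
  x*      = (-2, -0.2353, -1.2353)
  lambda* = (-15.7353, -11.8824)
  f(x*)   = 27.5294

x* = (-2, -0.2353, -1.2353), lambda* = (-15.7353, -11.8824)


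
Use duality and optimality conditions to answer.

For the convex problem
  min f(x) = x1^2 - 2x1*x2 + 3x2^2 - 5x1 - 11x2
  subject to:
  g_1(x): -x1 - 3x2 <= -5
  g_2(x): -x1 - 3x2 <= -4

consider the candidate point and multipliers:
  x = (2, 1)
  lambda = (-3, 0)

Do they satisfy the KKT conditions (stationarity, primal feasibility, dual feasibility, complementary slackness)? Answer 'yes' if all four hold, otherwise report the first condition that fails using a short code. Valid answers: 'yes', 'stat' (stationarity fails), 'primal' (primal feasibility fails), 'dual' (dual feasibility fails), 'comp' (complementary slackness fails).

Gradient of f: grad f(x) = Q x + c = (-3, -9)
Constraint values g_i(x) = a_i^T x - b_i:
  g_1((2, 1)) = 0
  g_2((2, 1)) = -1
Stationarity residual: grad f(x) + sum_i lambda_i a_i = (0, 0)
  -> stationarity OK
Primal feasibility (all g_i <= 0): OK
Dual feasibility (all lambda_i >= 0): FAILS
Complementary slackness (lambda_i * g_i(x) = 0 for all i): OK

Verdict: the first failing condition is dual_feasibility -> dual.

dual


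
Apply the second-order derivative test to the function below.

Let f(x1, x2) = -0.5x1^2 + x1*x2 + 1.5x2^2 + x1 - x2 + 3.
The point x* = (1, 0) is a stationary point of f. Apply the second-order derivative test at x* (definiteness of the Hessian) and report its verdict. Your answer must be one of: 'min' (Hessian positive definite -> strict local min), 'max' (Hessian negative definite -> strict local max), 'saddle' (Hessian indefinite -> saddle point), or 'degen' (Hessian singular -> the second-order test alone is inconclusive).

Compute the Hessian H = grad^2 f:
  H = [[-1, 1], [1, 3]]
Verify stationarity: grad f(x*) = H x* + g = (0, 0).
Eigenvalues of H: -1.2361, 3.2361.
Eigenvalues have mixed signs, so H is indefinite -> x* is a saddle point.

saddle


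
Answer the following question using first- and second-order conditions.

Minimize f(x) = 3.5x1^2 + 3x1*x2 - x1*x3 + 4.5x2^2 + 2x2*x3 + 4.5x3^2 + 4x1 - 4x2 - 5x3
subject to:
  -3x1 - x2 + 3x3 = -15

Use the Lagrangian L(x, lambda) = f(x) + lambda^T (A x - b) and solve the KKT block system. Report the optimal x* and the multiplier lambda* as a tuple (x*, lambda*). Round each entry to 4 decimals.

Form the Lagrangian:
  L(x, lambda) = (1/2) x^T Q x + c^T x + lambda^T (A x - b)
Stationarity (grad_x L = 0): Q x + c + A^T lambda = 0.
Primal feasibility: A x = b.

This gives the KKT block system:
  [ Q   A^T ] [ x     ]   [-c ]
  [ A    0  ] [ lambda ] = [ b ]

Solving the linear system:
  x*      = (2.2981, 1.1513, -2.3181)
  lambda* = (8.6196)
  f(x*)   = 72.7358

x* = (2.2981, 1.1513, -2.3181), lambda* = (8.6196)


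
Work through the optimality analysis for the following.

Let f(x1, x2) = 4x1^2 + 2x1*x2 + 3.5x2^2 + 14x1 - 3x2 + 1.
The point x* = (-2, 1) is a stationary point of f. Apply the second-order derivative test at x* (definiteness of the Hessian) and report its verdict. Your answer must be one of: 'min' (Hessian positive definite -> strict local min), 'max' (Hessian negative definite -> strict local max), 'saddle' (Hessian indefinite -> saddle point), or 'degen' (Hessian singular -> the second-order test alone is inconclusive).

Compute the Hessian H = grad^2 f:
  H = [[8, 2], [2, 7]]
Verify stationarity: grad f(x*) = H x* + g = (0, 0).
Eigenvalues of H: 5.4384, 9.5616.
Both eigenvalues > 0, so H is positive definite -> x* is a strict local min.

min


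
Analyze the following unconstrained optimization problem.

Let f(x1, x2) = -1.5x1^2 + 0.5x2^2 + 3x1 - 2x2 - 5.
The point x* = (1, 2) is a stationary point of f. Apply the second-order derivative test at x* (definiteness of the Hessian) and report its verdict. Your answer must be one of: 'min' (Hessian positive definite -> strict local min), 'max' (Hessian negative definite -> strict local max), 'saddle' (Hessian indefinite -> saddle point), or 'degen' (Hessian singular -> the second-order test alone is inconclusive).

Compute the Hessian H = grad^2 f:
  H = [[-3, 0], [0, 1]]
Verify stationarity: grad f(x*) = H x* + g = (0, 0).
Eigenvalues of H: -3, 1.
Eigenvalues have mixed signs, so H is indefinite -> x* is a saddle point.

saddle


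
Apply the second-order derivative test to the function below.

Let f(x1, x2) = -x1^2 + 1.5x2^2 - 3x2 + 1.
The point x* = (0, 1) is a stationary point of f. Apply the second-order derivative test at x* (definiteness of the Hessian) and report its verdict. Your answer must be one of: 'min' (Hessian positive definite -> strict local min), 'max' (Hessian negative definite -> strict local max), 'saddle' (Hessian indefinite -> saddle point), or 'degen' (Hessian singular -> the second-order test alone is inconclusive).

Compute the Hessian H = grad^2 f:
  H = [[-2, 0], [0, 3]]
Verify stationarity: grad f(x*) = H x* + g = (0, 0).
Eigenvalues of H: -2, 3.
Eigenvalues have mixed signs, so H is indefinite -> x* is a saddle point.

saddle


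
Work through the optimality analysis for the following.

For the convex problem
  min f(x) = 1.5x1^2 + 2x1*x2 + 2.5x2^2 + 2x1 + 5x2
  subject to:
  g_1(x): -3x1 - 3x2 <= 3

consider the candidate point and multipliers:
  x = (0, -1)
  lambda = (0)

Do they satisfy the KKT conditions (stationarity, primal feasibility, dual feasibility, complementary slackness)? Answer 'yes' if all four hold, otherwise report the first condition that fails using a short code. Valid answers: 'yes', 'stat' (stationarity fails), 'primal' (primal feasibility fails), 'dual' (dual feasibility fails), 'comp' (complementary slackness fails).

Gradient of f: grad f(x) = Q x + c = (0, 0)
Constraint values g_i(x) = a_i^T x - b_i:
  g_1((0, -1)) = 0
Stationarity residual: grad f(x) + sum_i lambda_i a_i = (0, 0)
  -> stationarity OK
Primal feasibility (all g_i <= 0): OK
Dual feasibility (all lambda_i >= 0): OK
Complementary slackness (lambda_i * g_i(x) = 0 for all i): OK

Verdict: yes, KKT holds.

yes


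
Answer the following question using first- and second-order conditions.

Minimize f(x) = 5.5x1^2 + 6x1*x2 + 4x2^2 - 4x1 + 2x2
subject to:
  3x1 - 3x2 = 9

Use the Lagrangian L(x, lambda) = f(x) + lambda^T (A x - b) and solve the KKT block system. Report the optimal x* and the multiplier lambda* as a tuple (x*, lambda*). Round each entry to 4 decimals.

Form the Lagrangian:
  L(x, lambda) = (1/2) x^T Q x + c^T x + lambda^T (A x - b)
Stationarity (grad_x L = 0): Q x + c + A^T lambda = 0.
Primal feasibility: A x = b.

This gives the KKT block system:
  [ Q   A^T ] [ x     ]   [-c ]
  [ A    0  ] [ lambda ] = [ b ]

Solving the linear system:
  x*      = (1.4194, -1.5806)
  lambda* = (-0.7097)
  f(x*)   = -1.2258

x* = (1.4194, -1.5806), lambda* = (-0.7097)


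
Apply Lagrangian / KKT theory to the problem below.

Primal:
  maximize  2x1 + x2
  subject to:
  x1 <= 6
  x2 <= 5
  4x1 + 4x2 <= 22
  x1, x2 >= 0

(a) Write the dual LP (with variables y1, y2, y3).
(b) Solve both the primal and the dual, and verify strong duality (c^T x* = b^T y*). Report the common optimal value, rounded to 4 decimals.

The standard primal-dual pair for 'max c^T x s.t. A x <= b, x >= 0' is:
  Dual:  min b^T y  s.t.  A^T y >= c,  y >= 0.

So the dual LP is:
  minimize  6y1 + 5y2 + 22y3
  subject to:
    y1 + 4y3 >= 2
    y2 + 4y3 >= 1
    y1, y2, y3 >= 0

Solving the primal: x* = (5.5, 0).
  primal value c^T x* = 11.
Solving the dual: y* = (0, 0, 0.5).
  dual value b^T y* = 11.
Strong duality: c^T x* = b^T y*. Confirmed.

11
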